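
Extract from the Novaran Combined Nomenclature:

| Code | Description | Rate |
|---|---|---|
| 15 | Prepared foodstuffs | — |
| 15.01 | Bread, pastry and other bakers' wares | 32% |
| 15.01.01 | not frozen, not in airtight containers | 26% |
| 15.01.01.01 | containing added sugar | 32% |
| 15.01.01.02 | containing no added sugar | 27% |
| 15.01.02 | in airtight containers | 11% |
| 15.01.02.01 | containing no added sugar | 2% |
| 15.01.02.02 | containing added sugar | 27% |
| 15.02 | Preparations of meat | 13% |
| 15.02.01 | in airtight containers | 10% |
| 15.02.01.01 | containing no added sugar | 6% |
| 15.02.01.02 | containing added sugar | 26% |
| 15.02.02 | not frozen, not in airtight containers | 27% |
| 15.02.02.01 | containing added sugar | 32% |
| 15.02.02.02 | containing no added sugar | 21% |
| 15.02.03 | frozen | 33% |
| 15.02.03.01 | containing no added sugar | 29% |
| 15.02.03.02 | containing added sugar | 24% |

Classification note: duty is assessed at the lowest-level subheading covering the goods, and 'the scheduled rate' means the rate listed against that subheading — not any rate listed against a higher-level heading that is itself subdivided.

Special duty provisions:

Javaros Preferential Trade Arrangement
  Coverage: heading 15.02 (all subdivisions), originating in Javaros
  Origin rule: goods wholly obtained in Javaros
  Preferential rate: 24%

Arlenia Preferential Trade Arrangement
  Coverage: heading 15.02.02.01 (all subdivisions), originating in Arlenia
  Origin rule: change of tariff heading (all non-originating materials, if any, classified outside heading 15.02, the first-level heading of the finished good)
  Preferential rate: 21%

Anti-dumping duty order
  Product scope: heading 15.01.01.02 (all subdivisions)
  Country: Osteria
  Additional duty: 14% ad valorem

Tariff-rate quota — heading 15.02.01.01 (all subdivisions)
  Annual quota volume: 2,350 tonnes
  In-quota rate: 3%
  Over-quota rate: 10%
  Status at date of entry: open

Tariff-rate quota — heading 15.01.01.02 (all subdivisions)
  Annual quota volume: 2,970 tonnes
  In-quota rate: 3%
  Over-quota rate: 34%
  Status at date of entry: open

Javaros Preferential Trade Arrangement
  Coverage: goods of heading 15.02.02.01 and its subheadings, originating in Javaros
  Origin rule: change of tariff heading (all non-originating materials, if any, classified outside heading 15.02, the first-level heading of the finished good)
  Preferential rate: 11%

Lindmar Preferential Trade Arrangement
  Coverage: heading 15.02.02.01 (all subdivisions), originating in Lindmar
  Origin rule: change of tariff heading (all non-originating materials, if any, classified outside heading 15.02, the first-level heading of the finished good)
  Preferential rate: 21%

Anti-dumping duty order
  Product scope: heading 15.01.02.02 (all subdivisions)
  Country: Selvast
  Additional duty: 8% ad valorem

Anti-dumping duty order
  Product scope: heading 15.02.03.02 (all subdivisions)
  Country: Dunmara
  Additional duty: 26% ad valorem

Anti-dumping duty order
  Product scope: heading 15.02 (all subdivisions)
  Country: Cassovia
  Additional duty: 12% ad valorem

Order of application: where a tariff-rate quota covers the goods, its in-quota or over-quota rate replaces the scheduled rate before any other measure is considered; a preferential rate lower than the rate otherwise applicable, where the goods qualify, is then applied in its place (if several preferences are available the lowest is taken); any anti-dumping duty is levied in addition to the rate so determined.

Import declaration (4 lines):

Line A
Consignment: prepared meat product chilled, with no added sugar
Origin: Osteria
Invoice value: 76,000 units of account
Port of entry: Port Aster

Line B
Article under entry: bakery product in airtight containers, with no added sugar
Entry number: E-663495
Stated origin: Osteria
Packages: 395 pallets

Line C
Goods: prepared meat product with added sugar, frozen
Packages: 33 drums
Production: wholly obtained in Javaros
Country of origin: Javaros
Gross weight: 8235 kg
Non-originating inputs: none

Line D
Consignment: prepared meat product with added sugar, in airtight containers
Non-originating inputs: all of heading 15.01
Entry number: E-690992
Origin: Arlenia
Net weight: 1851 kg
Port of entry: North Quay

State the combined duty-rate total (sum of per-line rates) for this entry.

73%

Line A: prepared meat product → 15.02; chilled → 15.02.02; with no added sugar → 15.02.02.02. Scheduled 21%. No special measure applies. → 21%.
Line B: bakery product → 15.01; in airtight containers → 15.01.02; with no added sugar → 15.01.02.01. Scheduled 2%. No special measure applies. → 2%.
Line C: prepared meat product → 15.02; frozen → 15.02.03; with added sugar → 15.02.03.02. Scheduled 24%. Javaros agreement on 15.02: wholly obtained → 24% available; Javaros agreement on 15.02.02.01: 15.02.03.02 not covered; preference 24% not lower than 24% → no reduction. → 24%.
Line D: prepared meat product → 15.02; in airtight containers → 15.02.01; with added sugar → 15.02.01.02. Scheduled 26%. Arlenia agreement on 15.02.02.01: 15.02.01.02 not covered. → 26%.
Sum: 21% + 2% + 24% + 26% = 73%.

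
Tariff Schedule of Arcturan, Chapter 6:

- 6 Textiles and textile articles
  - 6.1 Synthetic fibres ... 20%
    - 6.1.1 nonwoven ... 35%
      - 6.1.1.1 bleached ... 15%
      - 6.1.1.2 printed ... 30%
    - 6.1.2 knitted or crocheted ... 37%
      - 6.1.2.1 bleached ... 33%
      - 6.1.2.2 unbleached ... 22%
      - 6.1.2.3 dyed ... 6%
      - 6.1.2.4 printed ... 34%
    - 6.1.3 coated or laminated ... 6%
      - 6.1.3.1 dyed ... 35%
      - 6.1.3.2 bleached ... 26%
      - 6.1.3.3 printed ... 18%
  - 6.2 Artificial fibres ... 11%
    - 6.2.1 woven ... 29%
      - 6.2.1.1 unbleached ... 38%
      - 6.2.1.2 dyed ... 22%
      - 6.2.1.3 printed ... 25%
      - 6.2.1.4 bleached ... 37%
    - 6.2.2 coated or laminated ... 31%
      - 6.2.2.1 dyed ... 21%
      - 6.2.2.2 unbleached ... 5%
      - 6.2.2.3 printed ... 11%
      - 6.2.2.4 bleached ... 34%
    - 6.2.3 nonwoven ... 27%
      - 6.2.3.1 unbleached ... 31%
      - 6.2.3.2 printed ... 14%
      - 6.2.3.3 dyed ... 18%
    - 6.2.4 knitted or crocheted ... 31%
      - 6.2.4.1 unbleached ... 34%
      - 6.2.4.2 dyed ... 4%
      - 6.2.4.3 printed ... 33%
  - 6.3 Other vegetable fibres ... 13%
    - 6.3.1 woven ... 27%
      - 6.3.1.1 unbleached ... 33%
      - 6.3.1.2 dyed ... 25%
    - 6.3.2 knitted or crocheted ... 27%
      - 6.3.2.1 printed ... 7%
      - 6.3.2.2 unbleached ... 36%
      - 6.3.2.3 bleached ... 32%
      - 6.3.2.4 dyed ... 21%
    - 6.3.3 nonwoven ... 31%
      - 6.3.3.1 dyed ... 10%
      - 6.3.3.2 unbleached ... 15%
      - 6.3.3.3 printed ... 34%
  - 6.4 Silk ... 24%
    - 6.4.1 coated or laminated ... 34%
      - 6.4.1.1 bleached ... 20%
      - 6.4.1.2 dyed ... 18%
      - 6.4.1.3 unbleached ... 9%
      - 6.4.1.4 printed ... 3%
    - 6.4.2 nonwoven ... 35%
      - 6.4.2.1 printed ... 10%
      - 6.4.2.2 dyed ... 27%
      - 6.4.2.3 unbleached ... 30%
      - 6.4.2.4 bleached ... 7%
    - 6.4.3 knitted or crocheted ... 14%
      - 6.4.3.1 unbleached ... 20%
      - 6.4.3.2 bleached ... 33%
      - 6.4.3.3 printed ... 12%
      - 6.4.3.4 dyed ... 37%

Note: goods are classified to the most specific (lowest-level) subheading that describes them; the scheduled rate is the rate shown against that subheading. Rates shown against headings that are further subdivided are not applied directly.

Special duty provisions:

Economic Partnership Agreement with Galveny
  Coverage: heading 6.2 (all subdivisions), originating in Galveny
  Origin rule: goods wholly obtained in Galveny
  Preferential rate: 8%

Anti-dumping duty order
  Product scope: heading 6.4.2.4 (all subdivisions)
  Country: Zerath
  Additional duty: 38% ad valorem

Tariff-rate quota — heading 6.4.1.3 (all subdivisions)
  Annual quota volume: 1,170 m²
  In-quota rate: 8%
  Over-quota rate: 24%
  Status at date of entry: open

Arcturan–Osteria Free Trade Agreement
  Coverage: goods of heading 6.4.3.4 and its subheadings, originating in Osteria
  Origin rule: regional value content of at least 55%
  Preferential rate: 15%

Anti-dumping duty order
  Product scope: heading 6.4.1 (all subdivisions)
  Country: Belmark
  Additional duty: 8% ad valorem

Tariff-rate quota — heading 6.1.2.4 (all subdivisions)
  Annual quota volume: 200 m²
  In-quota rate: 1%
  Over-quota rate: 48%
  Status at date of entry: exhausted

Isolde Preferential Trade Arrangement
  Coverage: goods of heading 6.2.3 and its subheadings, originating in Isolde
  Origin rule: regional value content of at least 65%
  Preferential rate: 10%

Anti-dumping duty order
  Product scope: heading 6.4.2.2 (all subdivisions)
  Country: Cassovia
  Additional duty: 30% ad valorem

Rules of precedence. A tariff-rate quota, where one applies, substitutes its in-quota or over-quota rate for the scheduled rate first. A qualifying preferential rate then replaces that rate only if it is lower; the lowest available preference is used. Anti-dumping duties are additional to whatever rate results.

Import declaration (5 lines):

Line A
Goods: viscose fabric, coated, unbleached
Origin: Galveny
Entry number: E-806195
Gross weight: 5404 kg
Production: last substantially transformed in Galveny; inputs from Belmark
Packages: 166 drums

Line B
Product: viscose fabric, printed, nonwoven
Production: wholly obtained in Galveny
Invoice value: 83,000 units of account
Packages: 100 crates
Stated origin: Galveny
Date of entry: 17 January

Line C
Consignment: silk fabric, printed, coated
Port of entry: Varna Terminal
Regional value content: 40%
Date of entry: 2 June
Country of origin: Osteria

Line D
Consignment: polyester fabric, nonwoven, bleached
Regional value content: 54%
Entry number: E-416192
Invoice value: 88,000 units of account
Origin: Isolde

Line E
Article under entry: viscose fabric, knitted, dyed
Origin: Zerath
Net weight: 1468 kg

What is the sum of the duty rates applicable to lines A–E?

Line A: viscose → 6.2; coated → 6.2.2; unbleached → 6.2.2.2. Scheduled 5%. Galveny agreement on 6.2: not wholly obtained. → 5%.
Line B: viscose → 6.2; nonwoven → 6.2.3; printed → 6.2.3.2. Scheduled 14%. Galveny agreement on 6.2: wholly obtained → 8% available; preferential 8%. → 8%.
Line C: silk → 6.4; coated → 6.4.1; printed → 6.4.1.4. Scheduled 3%. Osteria agreement on 6.4.3.4: 6.4.1.4 not covered. → 3%.
Line D: polyester → 6.1; nonwoven → 6.1.1; bleached → 6.1.1.1. Scheduled 15%. Isolde agreement on 6.2.3: 6.1.1.1 not covered. → 15%.
Line E: viscose → 6.2; knitted → 6.2.4; dyed → 6.2.4.2. Scheduled 4%. No special measure applies. → 4%.
Sum: 5% + 8% + 3% + 15% + 4% = 35%.

35%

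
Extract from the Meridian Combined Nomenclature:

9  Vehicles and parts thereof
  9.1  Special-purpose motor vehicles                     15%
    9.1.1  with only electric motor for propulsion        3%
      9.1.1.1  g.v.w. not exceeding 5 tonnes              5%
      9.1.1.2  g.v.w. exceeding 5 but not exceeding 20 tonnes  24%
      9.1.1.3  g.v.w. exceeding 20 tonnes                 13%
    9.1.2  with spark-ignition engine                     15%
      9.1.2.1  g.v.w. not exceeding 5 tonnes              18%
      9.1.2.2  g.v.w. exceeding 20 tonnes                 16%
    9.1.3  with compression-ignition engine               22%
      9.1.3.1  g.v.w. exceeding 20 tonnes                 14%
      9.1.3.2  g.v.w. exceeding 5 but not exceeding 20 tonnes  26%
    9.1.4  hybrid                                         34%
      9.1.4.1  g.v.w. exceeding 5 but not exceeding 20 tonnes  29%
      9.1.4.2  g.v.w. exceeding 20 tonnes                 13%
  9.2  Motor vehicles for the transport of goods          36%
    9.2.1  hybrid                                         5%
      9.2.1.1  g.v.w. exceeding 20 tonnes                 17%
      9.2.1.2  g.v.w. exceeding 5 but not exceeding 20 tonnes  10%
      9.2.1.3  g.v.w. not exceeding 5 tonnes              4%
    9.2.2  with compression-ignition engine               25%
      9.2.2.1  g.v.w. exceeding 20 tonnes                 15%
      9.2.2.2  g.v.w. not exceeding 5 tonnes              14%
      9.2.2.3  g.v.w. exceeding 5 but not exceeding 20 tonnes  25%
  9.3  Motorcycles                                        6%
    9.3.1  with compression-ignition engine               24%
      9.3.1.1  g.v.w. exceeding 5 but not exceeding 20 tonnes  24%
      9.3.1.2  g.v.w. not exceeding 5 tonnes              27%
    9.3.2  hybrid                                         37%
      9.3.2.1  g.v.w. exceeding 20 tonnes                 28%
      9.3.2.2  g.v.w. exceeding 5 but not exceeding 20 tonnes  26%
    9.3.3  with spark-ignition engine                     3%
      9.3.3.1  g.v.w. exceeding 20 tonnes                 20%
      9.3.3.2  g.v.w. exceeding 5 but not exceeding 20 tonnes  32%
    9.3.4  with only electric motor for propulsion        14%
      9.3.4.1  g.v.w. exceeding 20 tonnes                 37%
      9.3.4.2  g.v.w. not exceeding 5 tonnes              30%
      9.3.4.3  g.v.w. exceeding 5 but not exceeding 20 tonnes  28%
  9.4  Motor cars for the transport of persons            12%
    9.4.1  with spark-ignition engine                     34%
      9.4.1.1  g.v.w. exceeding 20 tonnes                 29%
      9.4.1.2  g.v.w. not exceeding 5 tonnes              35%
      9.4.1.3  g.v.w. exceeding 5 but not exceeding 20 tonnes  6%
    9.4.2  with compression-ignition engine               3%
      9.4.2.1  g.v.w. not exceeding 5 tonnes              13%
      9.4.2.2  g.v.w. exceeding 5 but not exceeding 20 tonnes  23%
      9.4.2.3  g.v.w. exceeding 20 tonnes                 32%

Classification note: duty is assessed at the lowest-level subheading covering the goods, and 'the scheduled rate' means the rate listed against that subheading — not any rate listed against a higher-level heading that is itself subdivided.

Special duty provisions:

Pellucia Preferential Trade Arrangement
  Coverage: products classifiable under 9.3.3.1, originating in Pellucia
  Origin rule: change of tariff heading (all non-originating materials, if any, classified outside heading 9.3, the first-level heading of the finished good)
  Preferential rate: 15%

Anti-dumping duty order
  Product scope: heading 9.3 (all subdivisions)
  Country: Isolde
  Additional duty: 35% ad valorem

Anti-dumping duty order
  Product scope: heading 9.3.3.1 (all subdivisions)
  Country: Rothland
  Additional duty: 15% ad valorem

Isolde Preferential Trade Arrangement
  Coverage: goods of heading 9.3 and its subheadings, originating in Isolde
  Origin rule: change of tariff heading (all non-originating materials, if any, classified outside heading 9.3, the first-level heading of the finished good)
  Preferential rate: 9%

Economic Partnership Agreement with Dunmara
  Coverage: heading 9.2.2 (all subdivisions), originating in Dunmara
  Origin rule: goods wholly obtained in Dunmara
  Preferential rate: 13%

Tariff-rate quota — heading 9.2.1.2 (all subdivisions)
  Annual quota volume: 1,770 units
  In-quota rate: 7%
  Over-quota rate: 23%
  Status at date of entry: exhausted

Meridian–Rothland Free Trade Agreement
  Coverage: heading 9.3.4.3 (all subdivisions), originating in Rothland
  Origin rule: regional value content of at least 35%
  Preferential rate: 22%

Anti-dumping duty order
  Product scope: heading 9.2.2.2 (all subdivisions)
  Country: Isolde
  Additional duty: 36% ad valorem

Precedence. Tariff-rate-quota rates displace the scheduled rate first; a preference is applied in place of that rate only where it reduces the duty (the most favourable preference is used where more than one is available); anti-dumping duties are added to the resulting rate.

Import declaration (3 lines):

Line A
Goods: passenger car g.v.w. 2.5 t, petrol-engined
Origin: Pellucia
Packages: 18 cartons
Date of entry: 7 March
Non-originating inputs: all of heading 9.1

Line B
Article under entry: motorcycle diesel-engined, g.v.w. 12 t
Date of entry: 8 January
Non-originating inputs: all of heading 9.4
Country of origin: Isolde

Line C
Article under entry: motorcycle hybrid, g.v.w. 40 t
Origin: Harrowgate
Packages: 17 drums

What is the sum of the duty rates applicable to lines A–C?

Line A: passenger car → 9.4; petrol-engined → 9.4.1; g.v.w. 2.5 t → 9.4.1.2. Scheduled 35%. Pellucia agreement on 9.3.3.1: 9.4.1.2 not covered. → 35%.
Line B: motorcycle → 9.3; diesel-engined → 9.3.1; g.v.w. 12 t → 9.3.1.1. Scheduled 24%. Isolde agreement on 9.3: CTH met → 9% available; preferential 9%; anti-dumping (Isolde, 9.3): +35%; total 9% + 35% = 44%. → 44%.
Line C: motorcycle → 9.3; hybrid → 9.3.2; g.v.w. 40 t → 9.3.2.1. Scheduled 28%. No special measure applies. → 28%.
Sum: 35% + 44% + 28% = 107%.

107%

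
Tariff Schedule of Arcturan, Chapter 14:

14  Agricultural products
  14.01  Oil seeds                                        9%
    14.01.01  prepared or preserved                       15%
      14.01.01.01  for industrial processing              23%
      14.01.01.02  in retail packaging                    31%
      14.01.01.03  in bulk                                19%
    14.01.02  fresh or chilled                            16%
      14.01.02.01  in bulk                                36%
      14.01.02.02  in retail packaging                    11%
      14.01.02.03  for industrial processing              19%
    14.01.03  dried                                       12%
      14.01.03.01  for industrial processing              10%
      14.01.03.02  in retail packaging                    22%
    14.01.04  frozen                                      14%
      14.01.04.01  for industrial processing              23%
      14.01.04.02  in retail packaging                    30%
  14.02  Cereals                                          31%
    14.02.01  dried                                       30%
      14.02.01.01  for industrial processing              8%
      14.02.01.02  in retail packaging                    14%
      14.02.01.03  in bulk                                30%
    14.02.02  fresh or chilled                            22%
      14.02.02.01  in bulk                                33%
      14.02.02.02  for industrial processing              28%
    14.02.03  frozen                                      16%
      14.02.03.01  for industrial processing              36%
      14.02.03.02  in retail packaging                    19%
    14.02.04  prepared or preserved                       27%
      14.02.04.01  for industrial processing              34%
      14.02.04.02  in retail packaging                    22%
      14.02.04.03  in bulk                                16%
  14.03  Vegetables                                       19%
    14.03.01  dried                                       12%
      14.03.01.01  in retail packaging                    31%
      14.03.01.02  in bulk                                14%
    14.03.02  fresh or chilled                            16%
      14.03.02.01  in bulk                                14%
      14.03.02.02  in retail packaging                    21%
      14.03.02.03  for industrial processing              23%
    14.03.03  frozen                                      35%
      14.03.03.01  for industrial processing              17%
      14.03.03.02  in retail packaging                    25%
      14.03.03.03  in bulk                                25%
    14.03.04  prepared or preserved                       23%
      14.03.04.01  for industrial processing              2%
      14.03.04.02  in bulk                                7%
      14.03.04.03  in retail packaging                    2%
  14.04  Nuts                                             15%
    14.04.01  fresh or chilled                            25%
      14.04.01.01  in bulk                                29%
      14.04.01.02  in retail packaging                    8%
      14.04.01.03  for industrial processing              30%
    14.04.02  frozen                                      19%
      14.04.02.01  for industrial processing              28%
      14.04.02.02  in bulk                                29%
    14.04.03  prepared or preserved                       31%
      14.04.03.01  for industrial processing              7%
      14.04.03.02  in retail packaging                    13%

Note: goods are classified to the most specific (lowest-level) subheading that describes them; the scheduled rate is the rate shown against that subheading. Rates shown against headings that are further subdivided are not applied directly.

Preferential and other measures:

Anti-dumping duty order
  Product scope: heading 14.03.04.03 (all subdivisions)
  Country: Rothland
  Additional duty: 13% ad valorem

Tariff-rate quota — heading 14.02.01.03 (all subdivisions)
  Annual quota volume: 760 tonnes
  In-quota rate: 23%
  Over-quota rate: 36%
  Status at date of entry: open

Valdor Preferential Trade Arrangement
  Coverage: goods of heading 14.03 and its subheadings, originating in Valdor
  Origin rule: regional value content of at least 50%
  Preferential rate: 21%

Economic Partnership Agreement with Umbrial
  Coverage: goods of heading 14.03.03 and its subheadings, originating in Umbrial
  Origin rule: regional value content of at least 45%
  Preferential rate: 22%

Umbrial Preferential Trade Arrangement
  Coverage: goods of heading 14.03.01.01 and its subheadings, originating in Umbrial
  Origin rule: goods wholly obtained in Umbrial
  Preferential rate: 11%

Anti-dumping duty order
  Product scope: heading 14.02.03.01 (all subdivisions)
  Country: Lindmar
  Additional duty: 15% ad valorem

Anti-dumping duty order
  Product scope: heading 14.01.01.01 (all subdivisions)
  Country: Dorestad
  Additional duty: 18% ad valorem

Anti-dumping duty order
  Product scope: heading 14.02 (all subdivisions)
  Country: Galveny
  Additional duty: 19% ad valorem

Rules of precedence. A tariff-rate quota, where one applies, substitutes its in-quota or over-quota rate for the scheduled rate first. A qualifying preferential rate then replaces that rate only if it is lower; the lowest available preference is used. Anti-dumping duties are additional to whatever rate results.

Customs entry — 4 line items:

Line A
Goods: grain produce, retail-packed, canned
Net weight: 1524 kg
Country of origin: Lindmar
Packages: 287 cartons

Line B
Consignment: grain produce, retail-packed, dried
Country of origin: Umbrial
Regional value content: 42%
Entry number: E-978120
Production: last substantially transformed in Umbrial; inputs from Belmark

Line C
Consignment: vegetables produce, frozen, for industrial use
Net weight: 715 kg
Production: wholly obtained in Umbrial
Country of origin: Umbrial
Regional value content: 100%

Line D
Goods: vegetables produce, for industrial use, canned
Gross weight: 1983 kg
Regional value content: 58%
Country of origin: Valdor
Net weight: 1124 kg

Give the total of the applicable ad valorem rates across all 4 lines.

55%

Line A: grain → 14.02; canned → 14.02.04; retail-packed → 14.02.04.02. Scheduled 22%. No special measure applies. → 22%.
Line B: grain → 14.02; dried → 14.02.01; retail-packed → 14.02.01.02. Scheduled 14%. Umbrial agreement on 14.03.03: 14.02.01.02 not covered; Umbrial agreement on 14.03.01.01: 14.02.01.02 not covered. → 14%.
Line C: vegetables → 14.03; frozen → 14.03.03; for industrial use → 14.03.03.01. Scheduled 17%. Umbrial agreement on 14.03.03: RVC ≥ 45% → 22% available; Umbrial agreement on 14.03.01.01: 14.03.03.01 not covered; preference 22% not lower than 17% → no reduction. → 17%.
Line D: vegetables → 14.03; canned → 14.03.04; for industrial use → 14.03.04.01. Scheduled 2%. Valdor agreement on 14.03: RVC ≥ 50% → 21% available; preference 21% not lower than 2% → no reduction. → 2%.
Sum: 22% + 14% + 17% + 2% = 55%.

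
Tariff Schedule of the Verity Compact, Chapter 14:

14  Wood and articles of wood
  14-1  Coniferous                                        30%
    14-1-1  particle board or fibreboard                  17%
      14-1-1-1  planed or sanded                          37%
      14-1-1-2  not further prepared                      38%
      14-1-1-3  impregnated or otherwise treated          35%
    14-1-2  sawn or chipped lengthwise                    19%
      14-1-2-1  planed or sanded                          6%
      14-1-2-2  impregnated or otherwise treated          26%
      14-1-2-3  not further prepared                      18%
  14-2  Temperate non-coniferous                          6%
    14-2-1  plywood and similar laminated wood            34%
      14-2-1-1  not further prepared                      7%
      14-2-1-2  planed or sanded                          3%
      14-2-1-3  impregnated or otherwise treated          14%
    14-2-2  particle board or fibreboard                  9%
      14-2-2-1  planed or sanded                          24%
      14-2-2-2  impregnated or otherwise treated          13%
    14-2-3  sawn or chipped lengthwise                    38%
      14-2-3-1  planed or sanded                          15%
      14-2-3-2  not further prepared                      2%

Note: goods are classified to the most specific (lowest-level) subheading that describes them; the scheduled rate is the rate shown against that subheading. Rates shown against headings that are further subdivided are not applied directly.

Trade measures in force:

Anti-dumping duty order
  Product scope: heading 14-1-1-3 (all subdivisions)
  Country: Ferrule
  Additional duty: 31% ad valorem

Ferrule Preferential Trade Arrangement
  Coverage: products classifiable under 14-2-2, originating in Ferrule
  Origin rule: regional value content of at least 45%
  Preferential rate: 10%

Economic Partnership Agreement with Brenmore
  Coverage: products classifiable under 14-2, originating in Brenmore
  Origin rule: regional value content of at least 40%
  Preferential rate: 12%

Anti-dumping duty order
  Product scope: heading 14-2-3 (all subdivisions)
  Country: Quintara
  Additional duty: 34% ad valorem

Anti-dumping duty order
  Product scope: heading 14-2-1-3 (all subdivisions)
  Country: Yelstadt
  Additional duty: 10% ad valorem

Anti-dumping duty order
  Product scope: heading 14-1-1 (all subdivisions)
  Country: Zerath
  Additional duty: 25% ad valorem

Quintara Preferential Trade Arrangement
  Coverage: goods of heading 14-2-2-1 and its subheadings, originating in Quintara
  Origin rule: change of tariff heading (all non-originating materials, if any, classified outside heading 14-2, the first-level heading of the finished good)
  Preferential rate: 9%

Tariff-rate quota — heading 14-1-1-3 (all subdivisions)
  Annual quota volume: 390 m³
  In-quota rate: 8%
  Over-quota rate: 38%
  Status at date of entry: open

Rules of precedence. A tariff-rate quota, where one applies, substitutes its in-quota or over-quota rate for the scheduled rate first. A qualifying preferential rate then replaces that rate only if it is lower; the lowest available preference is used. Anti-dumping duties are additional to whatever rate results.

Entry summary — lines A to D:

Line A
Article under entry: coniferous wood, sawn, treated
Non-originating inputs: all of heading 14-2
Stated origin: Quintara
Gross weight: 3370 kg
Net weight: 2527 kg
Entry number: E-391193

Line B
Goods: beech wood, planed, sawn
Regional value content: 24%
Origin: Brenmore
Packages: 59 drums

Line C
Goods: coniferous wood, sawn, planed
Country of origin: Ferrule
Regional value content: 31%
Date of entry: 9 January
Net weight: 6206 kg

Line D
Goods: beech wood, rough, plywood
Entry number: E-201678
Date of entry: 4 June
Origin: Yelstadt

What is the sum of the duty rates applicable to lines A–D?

54%

Line A: coniferous → 14-1; sawn → 14-1-2; treated → 14-1-2-2. Scheduled 26%. Quintara agreement on 14-2-2-1: 14-1-2-2 not covered. → 26%.
Line B: beech → 14-2; sawn → 14-2-3; planed → 14-2-3-1. Scheduled 15%. Brenmore agreement on 14-2: RVC < 40%. → 15%.
Line C: coniferous → 14-1; sawn → 14-1-2; planed → 14-1-2-1. Scheduled 6%. Ferrule agreement on 14-2-2: 14-1-2-1 not covered. → 6%.
Line D: beech → 14-2; plywood → 14-2-1; rough → 14-2-1-1. Scheduled 7%. No special measure applies. → 7%.
Sum: 26% + 15% + 6% + 7% = 54%.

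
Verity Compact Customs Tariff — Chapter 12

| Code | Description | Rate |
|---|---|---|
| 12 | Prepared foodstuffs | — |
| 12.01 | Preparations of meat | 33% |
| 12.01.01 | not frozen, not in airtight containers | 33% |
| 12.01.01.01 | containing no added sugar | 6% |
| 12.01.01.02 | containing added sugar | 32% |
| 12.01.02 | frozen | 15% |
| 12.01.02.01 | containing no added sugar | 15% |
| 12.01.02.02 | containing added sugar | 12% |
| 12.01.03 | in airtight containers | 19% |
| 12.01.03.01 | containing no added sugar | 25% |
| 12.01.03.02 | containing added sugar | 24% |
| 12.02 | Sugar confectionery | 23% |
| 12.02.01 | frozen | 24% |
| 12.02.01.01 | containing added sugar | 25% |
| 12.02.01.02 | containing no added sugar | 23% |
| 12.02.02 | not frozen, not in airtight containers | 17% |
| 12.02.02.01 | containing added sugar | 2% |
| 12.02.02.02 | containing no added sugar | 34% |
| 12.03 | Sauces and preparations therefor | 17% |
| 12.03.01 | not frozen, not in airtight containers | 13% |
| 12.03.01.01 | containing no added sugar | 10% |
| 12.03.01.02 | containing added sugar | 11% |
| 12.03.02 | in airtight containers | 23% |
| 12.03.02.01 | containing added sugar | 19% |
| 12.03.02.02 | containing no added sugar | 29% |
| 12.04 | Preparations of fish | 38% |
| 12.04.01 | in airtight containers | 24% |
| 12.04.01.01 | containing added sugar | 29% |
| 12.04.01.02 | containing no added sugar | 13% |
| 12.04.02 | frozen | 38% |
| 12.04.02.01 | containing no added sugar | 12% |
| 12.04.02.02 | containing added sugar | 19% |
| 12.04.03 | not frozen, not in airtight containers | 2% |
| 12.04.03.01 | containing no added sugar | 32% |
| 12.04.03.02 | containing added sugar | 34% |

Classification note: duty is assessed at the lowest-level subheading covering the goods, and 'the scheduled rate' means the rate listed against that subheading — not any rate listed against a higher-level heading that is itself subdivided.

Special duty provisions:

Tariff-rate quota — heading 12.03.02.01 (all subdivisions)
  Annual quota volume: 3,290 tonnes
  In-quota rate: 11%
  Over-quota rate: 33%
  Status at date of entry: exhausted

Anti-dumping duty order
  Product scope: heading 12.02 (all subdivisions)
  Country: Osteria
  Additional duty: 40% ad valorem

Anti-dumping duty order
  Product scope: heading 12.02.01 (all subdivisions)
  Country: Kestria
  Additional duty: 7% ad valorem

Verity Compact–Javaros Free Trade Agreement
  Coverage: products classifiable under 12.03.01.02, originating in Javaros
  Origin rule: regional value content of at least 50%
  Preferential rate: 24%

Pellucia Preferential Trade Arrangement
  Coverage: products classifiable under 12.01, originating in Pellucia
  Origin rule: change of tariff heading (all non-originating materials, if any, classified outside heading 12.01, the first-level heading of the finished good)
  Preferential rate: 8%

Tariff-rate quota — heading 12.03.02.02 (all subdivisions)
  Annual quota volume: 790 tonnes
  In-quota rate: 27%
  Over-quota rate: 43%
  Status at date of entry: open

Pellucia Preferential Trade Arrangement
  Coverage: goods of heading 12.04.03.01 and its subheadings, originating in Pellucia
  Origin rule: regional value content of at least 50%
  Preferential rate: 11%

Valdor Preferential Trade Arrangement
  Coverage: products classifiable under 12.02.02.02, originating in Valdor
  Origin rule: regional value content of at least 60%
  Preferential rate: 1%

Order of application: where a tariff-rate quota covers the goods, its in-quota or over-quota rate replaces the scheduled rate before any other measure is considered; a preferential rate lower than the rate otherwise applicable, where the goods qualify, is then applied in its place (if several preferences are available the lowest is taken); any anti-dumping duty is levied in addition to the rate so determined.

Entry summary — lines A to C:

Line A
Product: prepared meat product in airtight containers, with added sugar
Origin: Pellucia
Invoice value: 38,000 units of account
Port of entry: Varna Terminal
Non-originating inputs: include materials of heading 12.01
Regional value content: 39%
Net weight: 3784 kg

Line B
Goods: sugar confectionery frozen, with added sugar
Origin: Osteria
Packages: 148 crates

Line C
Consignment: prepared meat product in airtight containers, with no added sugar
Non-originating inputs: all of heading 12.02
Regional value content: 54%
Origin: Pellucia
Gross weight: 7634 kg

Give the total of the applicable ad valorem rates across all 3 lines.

Line A: prepared meat product → 12.01; in airtight containers → 12.01.03; with added sugar → 12.01.03.02. Scheduled 24%. Pellucia agreement on 12.01: CTH not met; Pellucia agreement on 12.04.03.01: 12.01.03.02 not covered. → 24%.
Line B: sugar confectionery → 12.02; frozen → 12.02.01; with added sugar → 12.02.01.01. Scheduled 25%. anti-dumping (Osteria, 12.02): +40%; total 25% + 40% = 65%. → 65%.
Line C: prepared meat product → 12.01; in airtight containers → 12.01.03; with no added sugar → 12.01.03.01. Scheduled 25%. Pellucia agreement on 12.01: CTH met → 8% available; Pellucia agreement on 12.04.03.01: 12.01.03.01 not covered; preferential 8%. → 8%.
Sum: 24% + 65% + 8% = 97%.

97%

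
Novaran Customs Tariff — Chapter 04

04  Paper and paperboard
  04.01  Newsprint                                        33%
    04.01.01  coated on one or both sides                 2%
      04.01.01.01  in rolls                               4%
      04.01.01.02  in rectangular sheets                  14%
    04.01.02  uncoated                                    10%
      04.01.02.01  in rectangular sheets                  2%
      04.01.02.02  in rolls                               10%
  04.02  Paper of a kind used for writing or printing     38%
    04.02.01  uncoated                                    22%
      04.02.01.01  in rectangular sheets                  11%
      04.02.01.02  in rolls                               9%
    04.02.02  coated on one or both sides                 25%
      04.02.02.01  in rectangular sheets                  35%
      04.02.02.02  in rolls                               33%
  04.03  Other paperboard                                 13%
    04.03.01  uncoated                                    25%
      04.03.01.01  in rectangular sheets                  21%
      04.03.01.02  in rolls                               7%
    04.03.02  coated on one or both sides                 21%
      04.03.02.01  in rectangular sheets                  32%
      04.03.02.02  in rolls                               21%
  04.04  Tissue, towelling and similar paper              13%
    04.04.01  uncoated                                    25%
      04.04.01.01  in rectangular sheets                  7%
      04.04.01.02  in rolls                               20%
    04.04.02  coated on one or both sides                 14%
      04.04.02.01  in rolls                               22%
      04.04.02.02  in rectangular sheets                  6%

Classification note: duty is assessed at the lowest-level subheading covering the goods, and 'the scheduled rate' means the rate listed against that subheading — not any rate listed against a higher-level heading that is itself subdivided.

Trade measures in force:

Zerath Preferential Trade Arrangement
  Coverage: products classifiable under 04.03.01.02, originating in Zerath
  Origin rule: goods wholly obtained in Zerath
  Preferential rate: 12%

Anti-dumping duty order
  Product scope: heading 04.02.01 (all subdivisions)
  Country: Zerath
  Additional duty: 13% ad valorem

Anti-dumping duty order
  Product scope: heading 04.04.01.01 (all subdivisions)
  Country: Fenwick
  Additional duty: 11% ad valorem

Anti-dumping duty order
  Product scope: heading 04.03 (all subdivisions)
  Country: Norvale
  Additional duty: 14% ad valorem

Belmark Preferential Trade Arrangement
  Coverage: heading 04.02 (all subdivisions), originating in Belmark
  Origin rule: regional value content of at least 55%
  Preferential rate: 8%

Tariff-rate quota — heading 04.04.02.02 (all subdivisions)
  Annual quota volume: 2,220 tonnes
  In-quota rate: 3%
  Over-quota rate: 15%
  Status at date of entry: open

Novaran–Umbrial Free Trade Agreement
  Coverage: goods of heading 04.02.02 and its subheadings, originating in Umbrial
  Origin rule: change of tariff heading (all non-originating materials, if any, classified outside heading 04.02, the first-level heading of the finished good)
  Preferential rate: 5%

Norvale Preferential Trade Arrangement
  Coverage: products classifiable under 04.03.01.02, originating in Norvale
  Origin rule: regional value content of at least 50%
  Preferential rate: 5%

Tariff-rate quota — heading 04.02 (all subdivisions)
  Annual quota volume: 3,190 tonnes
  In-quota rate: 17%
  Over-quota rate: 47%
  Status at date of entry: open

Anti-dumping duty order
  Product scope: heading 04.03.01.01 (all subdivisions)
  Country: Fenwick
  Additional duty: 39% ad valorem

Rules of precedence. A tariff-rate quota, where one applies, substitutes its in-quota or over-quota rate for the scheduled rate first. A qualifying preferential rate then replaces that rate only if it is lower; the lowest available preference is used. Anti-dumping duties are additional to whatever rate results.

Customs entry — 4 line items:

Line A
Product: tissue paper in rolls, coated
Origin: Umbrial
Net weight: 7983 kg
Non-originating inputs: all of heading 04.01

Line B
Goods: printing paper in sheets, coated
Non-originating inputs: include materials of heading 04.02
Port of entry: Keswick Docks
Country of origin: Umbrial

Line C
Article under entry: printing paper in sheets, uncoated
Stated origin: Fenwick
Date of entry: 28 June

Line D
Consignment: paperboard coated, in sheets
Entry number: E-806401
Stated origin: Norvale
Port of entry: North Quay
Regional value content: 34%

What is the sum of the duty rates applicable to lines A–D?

102%

Line A: tissue paper → 04.04; coated → 04.04.02; in rolls → 04.04.02.01. Scheduled 22%. Umbrial agreement on 04.02.02: 04.04.02.01 not covered. → 22%.
Line B: printing paper → 04.02; coated → 04.02.02; in sheets → 04.02.02.01. Scheduled 35%. quota on 04.02 open → in-quota 17%; Umbrial agreement on 04.02.02: CTH not met. → 17%.
Line C: printing paper → 04.02; uncoated → 04.02.01; in sheets → 04.02.01.01. Scheduled 11%. quota on 04.02 open → in-quota 17%. → 17%.
Line D: paperboard → 04.03; coated → 04.03.02; in sheets → 04.03.02.01. Scheduled 32%. Norvale agreement on 04.03.01.02: 04.03.02.01 not covered; anti-dumping (Norvale, 04.03): +14%; total 32% + 14% = 46%. → 46%.
Sum: 22% + 17% + 17% + 46% = 102%.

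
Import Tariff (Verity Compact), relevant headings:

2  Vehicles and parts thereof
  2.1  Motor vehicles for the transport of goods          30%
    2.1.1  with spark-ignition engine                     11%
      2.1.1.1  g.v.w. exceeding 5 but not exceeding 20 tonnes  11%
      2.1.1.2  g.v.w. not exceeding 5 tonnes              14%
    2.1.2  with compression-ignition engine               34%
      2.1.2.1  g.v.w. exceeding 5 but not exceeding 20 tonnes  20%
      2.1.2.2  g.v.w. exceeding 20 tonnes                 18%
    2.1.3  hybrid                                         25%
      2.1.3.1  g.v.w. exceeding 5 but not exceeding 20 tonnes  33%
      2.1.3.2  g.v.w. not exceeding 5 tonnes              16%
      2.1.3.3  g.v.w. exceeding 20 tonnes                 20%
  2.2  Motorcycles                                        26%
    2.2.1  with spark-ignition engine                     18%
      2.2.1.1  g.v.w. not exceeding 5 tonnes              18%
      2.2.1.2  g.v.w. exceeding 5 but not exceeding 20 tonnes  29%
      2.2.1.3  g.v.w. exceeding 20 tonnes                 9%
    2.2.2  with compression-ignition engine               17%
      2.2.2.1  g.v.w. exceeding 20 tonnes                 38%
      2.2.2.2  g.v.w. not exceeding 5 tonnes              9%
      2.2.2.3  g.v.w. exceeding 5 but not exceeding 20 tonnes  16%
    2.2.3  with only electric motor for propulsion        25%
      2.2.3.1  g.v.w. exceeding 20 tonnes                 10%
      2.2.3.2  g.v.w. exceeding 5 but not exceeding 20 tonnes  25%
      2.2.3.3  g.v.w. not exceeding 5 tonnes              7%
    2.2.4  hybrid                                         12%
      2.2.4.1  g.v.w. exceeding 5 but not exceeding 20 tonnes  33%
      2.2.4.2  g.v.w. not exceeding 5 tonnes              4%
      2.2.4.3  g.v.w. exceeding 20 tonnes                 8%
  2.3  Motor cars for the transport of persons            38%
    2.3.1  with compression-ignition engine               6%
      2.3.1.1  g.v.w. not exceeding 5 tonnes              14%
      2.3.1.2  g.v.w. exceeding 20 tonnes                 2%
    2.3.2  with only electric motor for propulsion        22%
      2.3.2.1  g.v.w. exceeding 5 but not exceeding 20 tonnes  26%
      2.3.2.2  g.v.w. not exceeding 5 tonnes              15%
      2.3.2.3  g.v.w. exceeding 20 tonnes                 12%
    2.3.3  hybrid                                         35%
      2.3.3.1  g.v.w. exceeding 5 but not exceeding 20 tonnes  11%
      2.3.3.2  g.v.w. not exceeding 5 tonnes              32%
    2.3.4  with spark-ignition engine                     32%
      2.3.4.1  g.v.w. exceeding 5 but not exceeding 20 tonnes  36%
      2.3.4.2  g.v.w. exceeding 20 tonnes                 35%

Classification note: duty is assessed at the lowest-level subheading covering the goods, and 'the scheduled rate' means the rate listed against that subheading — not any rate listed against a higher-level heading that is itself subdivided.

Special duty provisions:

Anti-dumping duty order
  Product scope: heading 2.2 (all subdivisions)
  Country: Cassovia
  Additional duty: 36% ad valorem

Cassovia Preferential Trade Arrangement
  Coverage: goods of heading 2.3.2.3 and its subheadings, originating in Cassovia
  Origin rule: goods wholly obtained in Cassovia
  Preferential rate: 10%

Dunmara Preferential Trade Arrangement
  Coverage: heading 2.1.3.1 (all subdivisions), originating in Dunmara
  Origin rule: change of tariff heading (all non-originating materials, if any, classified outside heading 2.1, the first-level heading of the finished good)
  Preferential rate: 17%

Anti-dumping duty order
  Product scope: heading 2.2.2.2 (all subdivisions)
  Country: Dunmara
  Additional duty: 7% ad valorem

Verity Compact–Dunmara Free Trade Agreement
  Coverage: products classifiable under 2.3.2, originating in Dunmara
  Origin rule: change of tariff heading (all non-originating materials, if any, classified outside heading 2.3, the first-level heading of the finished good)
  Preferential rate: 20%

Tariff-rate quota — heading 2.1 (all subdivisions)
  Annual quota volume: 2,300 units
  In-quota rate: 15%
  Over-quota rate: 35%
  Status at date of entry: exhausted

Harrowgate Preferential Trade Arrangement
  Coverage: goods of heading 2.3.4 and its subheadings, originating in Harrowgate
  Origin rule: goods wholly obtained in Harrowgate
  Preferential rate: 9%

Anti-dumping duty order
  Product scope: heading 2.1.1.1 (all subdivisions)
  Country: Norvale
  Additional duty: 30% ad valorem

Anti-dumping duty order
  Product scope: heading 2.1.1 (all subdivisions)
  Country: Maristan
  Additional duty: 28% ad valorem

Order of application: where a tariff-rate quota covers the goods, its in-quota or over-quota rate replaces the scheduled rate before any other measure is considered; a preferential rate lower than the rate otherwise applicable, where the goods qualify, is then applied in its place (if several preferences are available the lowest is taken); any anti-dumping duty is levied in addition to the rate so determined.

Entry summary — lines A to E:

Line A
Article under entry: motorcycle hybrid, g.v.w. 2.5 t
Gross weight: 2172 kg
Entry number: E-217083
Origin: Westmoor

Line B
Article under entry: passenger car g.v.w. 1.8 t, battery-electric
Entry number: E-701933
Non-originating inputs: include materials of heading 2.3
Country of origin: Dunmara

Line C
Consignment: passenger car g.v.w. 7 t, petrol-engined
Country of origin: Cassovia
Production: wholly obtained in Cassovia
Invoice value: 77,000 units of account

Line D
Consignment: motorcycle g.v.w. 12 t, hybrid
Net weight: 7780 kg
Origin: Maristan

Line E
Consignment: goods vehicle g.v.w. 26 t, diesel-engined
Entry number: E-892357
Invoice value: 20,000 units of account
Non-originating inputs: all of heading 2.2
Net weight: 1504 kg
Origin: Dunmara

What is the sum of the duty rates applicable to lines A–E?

123%

Line A: motorcycle → 2.2; hybrid → 2.2.4; g.v.w. 2.5 t → 2.2.4.2. Scheduled 4%. No special measure applies. → 4%.
Line B: passenger car → 2.3; battery-electric → 2.3.2; g.v.w. 1.8 t → 2.3.2.2. Scheduled 15%. Dunmara agreement on 2.1.3.1: 2.3.2.2 not covered; Dunmara agreement on 2.3.2: CTH not met. → 15%.
Line C: passenger car → 2.3; petrol-engined → 2.3.4; g.v.w. 7 t → 2.3.4.1. Scheduled 36%. Cassovia agreement on 2.3.2.3: 2.3.4.1 not covered. → 36%.
Line D: motorcycle → 2.2; hybrid → 2.2.4; g.v.w. 12 t → 2.2.4.1. Scheduled 33%. No special measure applies. → 33%.
Line E: goods vehicle → 2.1; diesel-engined → 2.1.2; g.v.w. 26 t → 2.1.2.2. Scheduled 18%. quota on 2.1 exhausted → over-quota 35%; Dunmara agreement on 2.1.3.1: 2.1.2.2 not covered; Dunmara agreement on 2.3.2: 2.1.2.2 not covered. → 35%.
Sum: 4% + 15% + 36% + 33% + 35% = 123%.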